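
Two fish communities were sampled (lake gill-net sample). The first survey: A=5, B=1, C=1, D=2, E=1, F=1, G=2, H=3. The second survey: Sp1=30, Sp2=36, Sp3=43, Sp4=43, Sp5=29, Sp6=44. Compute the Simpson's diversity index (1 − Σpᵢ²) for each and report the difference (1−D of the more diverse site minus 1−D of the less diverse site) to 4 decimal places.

The first survey: N=16, proportions 0.3125, 0.0625, 0.0625, 0.125, 0.0625, 0.0625, 0.125, 0.1875, giving 1−D = 0.8203125 (working shown to 7 dp, full precision carried).
The second survey: N=225, proportions 0.1333333, 0.16, 0.1911111, 0.1911111, 0.1288889, 0.1955556, giving 1−D = 0.8287210.
Difference = |0.8203125 − 0.8287210| = 0.0084085, i.e. 0.0084 to 4 decimal places.

0.0084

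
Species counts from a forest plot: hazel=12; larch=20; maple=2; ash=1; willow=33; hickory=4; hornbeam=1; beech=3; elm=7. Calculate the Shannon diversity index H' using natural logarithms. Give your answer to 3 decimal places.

1.660

Total N = 12+20+2+1+33+4+1+3+7 = 83, so the proportions are 0.14458, 0.24096, 0.0241, 0.01205, 0.39759, 0.04819, 0.01205, 0.03614, 0.08434 (working shown to 5 dp, full precision carried).
Each pᵢ ln pᵢ term: 0.14458×(-1.93393)=-0.27960, 0.24096×(-1.42311)=-0.34292, 0.0241×(-3.72569)=-0.08978, 0.01205×(-4.41884)=-0.05324, 0.39759×(-0.92233)=-0.36671, 0.04819×(-3.03255)=-0.14615, 0.01205×(-4.41884)=-0.05324, 0.03614×(-3.32023)=-0.12001, 0.08434×(-2.47293)=-0.20856.
Sum = -1.66020, so H' = 1.660.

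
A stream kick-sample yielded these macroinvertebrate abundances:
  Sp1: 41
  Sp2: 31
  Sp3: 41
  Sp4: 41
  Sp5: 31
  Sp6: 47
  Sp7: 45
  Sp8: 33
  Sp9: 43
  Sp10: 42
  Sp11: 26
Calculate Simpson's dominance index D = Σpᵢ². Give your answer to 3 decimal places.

Total N = 41+31+41+41+31+47+45+33+43+42+26 = 421, so the proportions are 0.09739, 0.07363, 0.09739, 0.09739, 0.07363, 0.11164, 0.10689, 0.07838, 0.10214, 0.09976, 0.06176 (working shown to 5 dp, full precision carried).
D = 0.09739² + 0.07363² + 0.09739² + 0.09739² + 0.07363² + 0.11164² + 0.10689² + 0.07838² + 0.10214² + 0.09976² + 0.06176² = 0.00948 + 0.00542 + 0.00948 + 0.00948 + 0.00542 + 0.01246 + 0.01143 + 0.00614 + 0.01043 + 0.00995 + 0.00381 = 0.09353.
To 3 decimal places, D = 0.094.

0.094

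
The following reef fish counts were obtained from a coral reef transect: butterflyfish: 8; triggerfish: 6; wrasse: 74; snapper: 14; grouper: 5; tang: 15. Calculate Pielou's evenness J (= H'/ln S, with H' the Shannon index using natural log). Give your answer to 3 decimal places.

0.707

Total N = 8+6+74+14+5+15 = 122, so the proportions are 0.06557, 0.04918, 0.60656, 0.11475, 0.04098, 0.12295 (working shown to 5 dp, full precision carried).
H' = −Σ pᵢ ln pᵢ = −((-0.17866) + (-0.14814) + (-0.30325) + (-0.24844) + (-0.13093) + (-0.25770)) = 1.26712.
With S = 6 species, ln S = 1.79176, so J = 1.26712/1.79176 = 0.70719, i.e. 0.707 to 3 decimal places.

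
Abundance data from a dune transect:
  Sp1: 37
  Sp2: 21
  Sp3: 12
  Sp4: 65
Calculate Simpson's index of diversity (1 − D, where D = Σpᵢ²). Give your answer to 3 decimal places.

Total N = 37+21+12+65 = 135, so the proportions are 0.27407, 0.15556, 0.08889, 0.48148 (working shown to 5 dp, full precision carried).
D = 0.27407² + 0.15556² + 0.08889² + 0.48148² = 0.07512 + 0.02420 + 0.00790 + 0.23182 = 0.33904.
So 1 − D = 0.66096, i.e. 0.661 to 3 decimal places.

0.661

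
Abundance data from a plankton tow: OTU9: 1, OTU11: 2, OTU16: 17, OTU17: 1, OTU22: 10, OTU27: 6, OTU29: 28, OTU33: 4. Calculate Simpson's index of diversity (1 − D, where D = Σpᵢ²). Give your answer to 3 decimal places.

Total N = 1+2+17+1+10+6+28+4 = 69, so the proportions are 0.01449, 0.02899, 0.24638, 0.01449, 0.14493, 0.08696, 0.4058, 0.05797 (working shown to 5 dp, full precision carried).
D = 0.01449² + 0.02899² + 0.24638² + 0.01449² + 0.14493² + 0.08696² + 0.4058² + 0.05797² = 0.00021 + 0.00084 + 0.06070 + 0.00021 + 0.02100 + 0.00756 + 0.16467 + 0.00336 = 0.25856.
So 1 − D = 0.74144, i.e. 0.741 to 3 decimal places.

0.741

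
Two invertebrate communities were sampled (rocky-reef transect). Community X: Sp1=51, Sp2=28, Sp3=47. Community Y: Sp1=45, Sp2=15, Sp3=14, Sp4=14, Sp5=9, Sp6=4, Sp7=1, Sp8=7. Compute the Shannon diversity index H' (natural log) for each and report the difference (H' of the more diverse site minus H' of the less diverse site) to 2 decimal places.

0.64

Community X: N=126, proportions 0.4047619, 0.2222222, 0.3730159, giving H' = 1.0681726 (working shown to 7 dp, full precision carried).
Community Y: N=109, proportions 0.412844, 0.1376147, 0.1284404, 0.1284404, 0.0825688, 0.0366972, 0.0091743, 0.0642202, giving H' = 1.7119374.
Difference = |1.0681726 − 1.7119374| = 0.6437648, i.e. 0.64 to 2 decimal places.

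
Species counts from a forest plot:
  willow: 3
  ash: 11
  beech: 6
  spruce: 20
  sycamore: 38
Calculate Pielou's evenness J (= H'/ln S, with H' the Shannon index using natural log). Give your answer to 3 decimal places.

Total N = 3+11+6+20+38 = 78, so the proportions are 0.03846, 0.14103, 0.07692, 0.25641, 0.48718 (working shown to 5 dp, full precision carried).
H' = −Σ pᵢ ln pᵢ = −((-0.12531) + (-0.27624) + (-0.19730) + (-0.34897) + (-0.35034)) = 1.29817.
With S = 5 species, ln S = 1.60944, so J = 1.29817/1.60944 = 0.80660, i.e. 0.807 to 3 decimal places.

0.807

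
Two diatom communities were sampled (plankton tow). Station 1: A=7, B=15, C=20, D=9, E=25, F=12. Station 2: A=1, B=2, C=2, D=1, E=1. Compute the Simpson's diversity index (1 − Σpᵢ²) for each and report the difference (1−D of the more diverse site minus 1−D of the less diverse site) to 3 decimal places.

Station 1: N=88, proportions 0.07955, 0.17045, 0.22727, 0.10227, 0.28409, 0.13636, giving 1−D = 0.80320 (working shown to 5 dp, full precision carried).
Station 2: N=7, proportions 0.14286, 0.28571, 0.28571, 0.14286, 0.14286, giving 1−D = 0.77551.
Difference = |0.80320 − 0.77551| = 0.02769, i.e. 0.028 to 3 decimal places.

0.028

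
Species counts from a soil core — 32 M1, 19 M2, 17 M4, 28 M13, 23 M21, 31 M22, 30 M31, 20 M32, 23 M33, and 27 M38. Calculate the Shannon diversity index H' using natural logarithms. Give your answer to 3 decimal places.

2.282

Total N = 32+19+17+28+23+31+30+20+23+27 = 250, so the proportions are 0.128, 0.076, 0.068, 0.112, 0.092, 0.124, 0.12, 0.08, 0.092, 0.108 (working shown to 5 dp, full precision carried).
Each pᵢ ln pᵢ term: 0.128×(-2.05573)=-0.26313, 0.076×(-2.57702)=-0.19585, 0.068×(-2.68825)=-0.18280, 0.112×(-2.18926)=-0.24520, 0.092×(-2.38597)=-0.21951, 0.124×(-2.08747)=-0.25885, 0.12×(-2.12026)=-0.25443, 0.08×(-2.52573)=-0.20206, 0.092×(-2.38597)=-0.21951, 0.108×(-2.22562)=-0.24037.
Sum = -2.28171, so H' = 2.282.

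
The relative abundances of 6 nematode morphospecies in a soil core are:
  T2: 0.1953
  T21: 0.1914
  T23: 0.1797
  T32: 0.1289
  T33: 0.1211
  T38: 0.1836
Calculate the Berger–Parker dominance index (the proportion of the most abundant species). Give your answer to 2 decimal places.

0.20

The largest proportion is 0.1953, i.e. d = 0.20 to 2 decimal places.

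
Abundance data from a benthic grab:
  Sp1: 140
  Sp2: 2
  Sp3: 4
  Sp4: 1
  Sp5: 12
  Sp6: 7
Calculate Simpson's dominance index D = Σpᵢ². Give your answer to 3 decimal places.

Total N = 140+2+4+1+12+7 = 166, so the proportions are 0.84337, 0.01205, 0.0241, 0.00602, 0.07229, 0.04217 (working shown to 5 dp, full precision carried).
D = 0.84337² + 0.01205² + 0.0241² + 0.00602² + 0.07229² + 0.04217² = 0.71128 + 0.00015 + 0.00058 + 0.00004 + 0.00523 + 0.00178 = 0.71904.
To 3 decimal places, D = 0.719.

0.719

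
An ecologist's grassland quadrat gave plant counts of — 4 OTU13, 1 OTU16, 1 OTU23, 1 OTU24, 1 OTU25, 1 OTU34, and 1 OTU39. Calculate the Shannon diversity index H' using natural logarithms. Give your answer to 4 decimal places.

1.7481

Total N = 4+1+1+1+1+1+1 = 10, so the proportions are 0.4, 0.1, 0.1, 0.1, 0.1, 0.1, 0.1 (working shown to 6 dp, full precision carried).
Each pᵢ ln pᵢ term: 0.4×(-0.916291)=-0.366516, 0.1×(-2.302585)=-0.230259, 0.1×(-2.302585)=-0.230259, 0.1×(-2.302585)=-0.230259, 0.1×(-2.302585)=-0.230259, 0.1×(-2.302585)=-0.230259, 0.1×(-2.302585)=-0.230259.
Sum = -1.748067, so H' = 1.7481.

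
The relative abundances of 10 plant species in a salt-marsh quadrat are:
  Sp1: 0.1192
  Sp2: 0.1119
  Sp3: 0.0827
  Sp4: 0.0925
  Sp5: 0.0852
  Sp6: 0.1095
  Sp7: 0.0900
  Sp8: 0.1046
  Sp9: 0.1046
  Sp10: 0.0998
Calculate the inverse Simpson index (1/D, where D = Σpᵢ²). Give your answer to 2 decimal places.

9.87

D = 0.1192² + 0.1119² + 0.0827² + 0.0925² + 0.0852² + 0.1095² + 0.09² + 0.1046² + 0.1046² + 0.0998² = 0.014209 + 0.012522 + 0.006839 + 0.008556 + 0.007259 + 0.011990 + 0.008100 + 0.010941 + 0.010941 + 0.009960 = 0.101317 (working shown to 6 dp, full precision carried).
So 1/D = 9.8700, i.e. 9.87 to 2 decimal places.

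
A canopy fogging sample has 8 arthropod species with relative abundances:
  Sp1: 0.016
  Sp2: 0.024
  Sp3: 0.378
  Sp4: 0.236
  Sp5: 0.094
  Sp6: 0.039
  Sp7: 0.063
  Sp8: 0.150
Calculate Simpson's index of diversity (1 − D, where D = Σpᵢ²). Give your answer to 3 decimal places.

0.764

D = 0.016² + 0.024² + 0.378² + 0.236² + 0.094² + 0.039² + 0.063² + 0.15² = 0.00026 + 0.00058 + 0.14288 + 0.05570 + 0.00884 + 0.00152 + 0.00397 + 0.02250 = 0.23624 (working shown to 5 dp, full precision carried).
So 1 − D = 0.76376, i.e. 0.764 to 3 decimal places.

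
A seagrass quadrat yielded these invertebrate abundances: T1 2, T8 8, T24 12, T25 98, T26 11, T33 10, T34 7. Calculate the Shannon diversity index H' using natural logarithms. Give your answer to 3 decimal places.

Total N = 2+8+12+98+11+10+7 = 148, so the proportions are 0.01351, 0.05405, 0.08108, 0.66216, 0.07432, 0.06757, 0.0473 (working shown to 5 dp, full precision carried).
Each pᵢ ln pᵢ term: 0.01351×(-4.30407)=-0.05816, 0.05405×(-2.91777)=-0.15772, 0.08108×(-2.51231)=-0.20370, 0.66216×(-0.41224)=-0.27297, 0.07432×(-2.59932)=-0.19319, 0.06757×(-2.69463)=-0.18207, 0.0473×(-3.05130)=-0.14432.
Sum = -1.21213, so H' = 1.212.

1.212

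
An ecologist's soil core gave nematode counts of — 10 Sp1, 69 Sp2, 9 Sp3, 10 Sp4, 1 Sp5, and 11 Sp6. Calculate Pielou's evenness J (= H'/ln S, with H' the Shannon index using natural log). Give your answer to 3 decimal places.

0.673

Total N = 10+69+9+10+1+11 = 110, so the proportions are 0.09091, 0.62727, 0.08182, 0.09091, 0.00909, 0.1 (working shown to 5 dp, full precision carried).
H' = −Σ pᵢ ln pᵢ = −((-0.21799) + (-0.29254) + (-0.20481) + (-0.21799) + (-0.04273) + (-0.23026)) = 1.20633.
With S = 6 species, ln S = 1.79176, so J = 1.20633/1.79176 = 0.67326, i.e. 0.673 to 3 decimal places.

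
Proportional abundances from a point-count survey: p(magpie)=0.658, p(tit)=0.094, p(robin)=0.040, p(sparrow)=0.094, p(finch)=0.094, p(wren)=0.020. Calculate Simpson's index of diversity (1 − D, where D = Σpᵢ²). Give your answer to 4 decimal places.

0.5385

D = 0.658² + 0.094² + 0.04² + 0.094² + 0.094² + 0.02² = 0.432964 + 0.008836 + 0.001600 + 0.008836 + 0.008836 + 0.000400 = 0.461472 (working shown to 6 dp, full precision carried).
So 1 − D = 0.538528, i.e. 0.5385 to 4 decimal places.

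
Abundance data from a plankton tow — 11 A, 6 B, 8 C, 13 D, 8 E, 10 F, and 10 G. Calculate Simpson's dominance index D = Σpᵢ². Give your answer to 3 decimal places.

0.150

Total N = 11+6+8+13+8+10+10 = 66, so the proportions are 0.16667, 0.09091, 0.12121, 0.19697, 0.12121, 0.15152, 0.15152 (working shown to 5 dp, full precision carried).
D = 0.16667² + 0.09091² + 0.12121² + 0.19697² + 0.12121² + 0.15152² + 0.15152² = 0.02778 + 0.00826 + 0.01469 + 0.03880 + 0.01469 + 0.02296 + 0.02296 = 0.15014.
To 3 decimal places, D = 0.150.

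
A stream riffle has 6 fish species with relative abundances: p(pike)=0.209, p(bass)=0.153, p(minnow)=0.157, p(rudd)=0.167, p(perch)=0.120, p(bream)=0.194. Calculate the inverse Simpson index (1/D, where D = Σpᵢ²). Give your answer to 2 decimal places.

D = 0.209² + 0.153² + 0.157² + 0.167² + 0.12² + 0.194² = 0.043681 + 0.023409 + 0.024649 + 0.027889 + 0.014400 + 0.037636 = 0.171664 (working shown to 6 dp, full precision carried).
So 1/D = 5.8253, i.e. 5.83 to 2 decimal places.

5.83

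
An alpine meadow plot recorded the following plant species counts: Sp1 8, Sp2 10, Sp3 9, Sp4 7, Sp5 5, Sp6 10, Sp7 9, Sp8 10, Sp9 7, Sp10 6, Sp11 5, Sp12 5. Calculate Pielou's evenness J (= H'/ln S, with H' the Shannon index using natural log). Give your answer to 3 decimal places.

0.987

Total N = 8+10+9+7+5+10+9+10+7+6+5+5 = 91, so the proportions are 0.08791, 0.10989, 0.0989, 0.07692, 0.05495, 0.10989, 0.0989, 0.10989, 0.07692, 0.06593, 0.05495, 0.05495 (working shown to 5 dp, full precision carried).
H' = −Σ pᵢ ln pᵢ = −((-0.21375) + (-0.24267) + (-0.22882) + (-0.19730) + (-0.15942) + (-0.24267) + (-0.22882) + (-0.24267) + (-0.19730) + (-0.17928) + (-0.15942) + (-0.15942)) = 2.45154.
With S = 12 species, ln S = 2.48491, so J = 2.45154/2.48491 = 0.98657, i.e. 0.987 to 3 decimal places.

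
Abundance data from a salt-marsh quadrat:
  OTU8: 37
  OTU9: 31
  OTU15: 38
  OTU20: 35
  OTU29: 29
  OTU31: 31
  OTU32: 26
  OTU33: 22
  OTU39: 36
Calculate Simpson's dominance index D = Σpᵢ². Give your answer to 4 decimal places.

0.1140

Total N = 37+31+38+35+29+31+26+22+36 = 285, so the proportions are 0.129825, 0.108772, 0.133333, 0.122807, 0.101754, 0.108772, 0.091228, 0.077193, 0.126316 (working shown to 6 dp, full precision carried).
D = 0.129825² + 0.108772² + 0.133333² + 0.122807² + 0.101754² + 0.108772² + 0.091228² + 0.077193² + 0.126316² = 0.016854 + 0.011831 + 0.017778 + 0.015082 + 0.010354 + 0.011831 + 0.008323 + 0.005959 + 0.015956 = 0.113967.
To 4 decimal places, D = 0.1140.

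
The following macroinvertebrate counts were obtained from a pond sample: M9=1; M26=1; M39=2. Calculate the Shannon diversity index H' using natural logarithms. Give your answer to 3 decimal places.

1.040

Total N = 1+1+2 = 4, so the proportions are 0.25, 0.25, 0.5 (working shown to 5 dp, full precision carried).
Each pᵢ ln pᵢ term: 0.25×(-1.38629)=-0.34657, 0.25×(-1.38629)=-0.34657, 0.5×(-0.69315)=-0.34657.
Sum = -1.03972, so H' = 1.040.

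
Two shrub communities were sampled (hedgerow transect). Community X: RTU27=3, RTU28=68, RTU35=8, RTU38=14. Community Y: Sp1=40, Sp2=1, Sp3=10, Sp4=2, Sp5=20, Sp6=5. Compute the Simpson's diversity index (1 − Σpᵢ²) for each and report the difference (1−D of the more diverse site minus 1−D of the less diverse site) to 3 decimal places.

Community X: N=93, proportions 0.03226, 0.73118, 0.08602, 0.15054, giving 1−D = 0.43427 (working shown to 5 dp, full precision carried).
Community Y: N=78, proportions 0.51282, 0.01282, 0.12821, 0.02564, 0.25641, 0.0641, giving 1−D = 0.64990.
Difference = |0.43427 − 0.64990| = 0.21563, i.e. 0.216 to 3 decimal places.

0.216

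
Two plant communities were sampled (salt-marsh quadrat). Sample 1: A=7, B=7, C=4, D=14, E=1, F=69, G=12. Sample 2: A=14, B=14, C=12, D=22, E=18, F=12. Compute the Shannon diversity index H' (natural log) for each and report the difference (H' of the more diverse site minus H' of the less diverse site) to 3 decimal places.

0.466

Sample 1: N=114, proportions 0.0614, 0.0614, 0.03509, 0.12281, 0.00877, 0.60526, 0.10526, giving H' = 1.30017 (working shown to 5 dp, full precision carried).
Sample 2: N=92, proportions 0.15217, 0.15217, 0.13043, 0.23913, 0.19565, 0.13043, giving H' = 1.76569.
Difference = |1.30017 − 1.76569| = 0.46552, i.e. 0.466 to 3 decimal places.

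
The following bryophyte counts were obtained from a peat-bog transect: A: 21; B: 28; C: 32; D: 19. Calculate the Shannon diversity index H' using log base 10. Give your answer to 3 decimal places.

0.593

Total N = 21+28+32+19 = 100, so the proportions are 0.21, 0.28, 0.32, 0.19 (working shown to 5 dp, full precision carried).
Each pᵢ log₁₀ pᵢ term: 0.21×(-0.67778)=-0.14233, 0.28×(-0.55284)=-0.15480, 0.32×(-0.49485)=-0.15835, 0.19×(-0.72125)=-0.13704.
Sum = -0.59252, so H' = 0.593.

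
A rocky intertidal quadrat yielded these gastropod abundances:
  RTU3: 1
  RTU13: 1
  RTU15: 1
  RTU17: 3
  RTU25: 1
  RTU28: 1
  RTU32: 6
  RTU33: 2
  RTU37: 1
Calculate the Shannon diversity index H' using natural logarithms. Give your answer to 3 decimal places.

1.925

Total N = 1+1+1+3+1+1+6+2+1 = 17, so the proportions are 0.05882, 0.05882, 0.05882, 0.17647, 0.05882, 0.05882, 0.35294, 0.11765, 0.05882 (working shown to 5 dp, full precision carried).
Each pᵢ ln pᵢ term: 0.05882×(-2.83321)=-0.16666, 0.05882×(-2.83321)=-0.16666, 0.05882×(-2.83321)=-0.16666, 0.17647×(-1.73460)=-0.30611, 0.05882×(-2.83321)=-0.16666, 0.05882×(-2.83321)=-0.16666, 0.35294×(-1.04145)=-0.36757, 0.11765×(-2.14007)=-0.25177, 0.05882×(-2.83321)=-0.16666.
Sum = -1.92541, so H' = 1.925.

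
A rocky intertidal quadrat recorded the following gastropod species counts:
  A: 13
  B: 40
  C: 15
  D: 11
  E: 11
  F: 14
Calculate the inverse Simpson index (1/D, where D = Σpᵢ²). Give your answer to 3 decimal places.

Total N = 13+40+15+11+11+14 = 104, so the proportions are 0.125, 0.3846154, 0.1442308, 0.1057692, 0.1057692, 0.1346154 (working shown to 7 dp, full precision carried).
D = 0.125² + 0.3846154² + 0.1442308² + 0.1057692² + 0.1057692² + 0.1346154² = 0.0156250 + 0.1479290 + 0.0208025 + 0.0111871 + 0.0111871 + 0.0181213 = 0.2248521.
So 1/D = 4.44737, i.e. 4.447 to 3 decimal places.

4.447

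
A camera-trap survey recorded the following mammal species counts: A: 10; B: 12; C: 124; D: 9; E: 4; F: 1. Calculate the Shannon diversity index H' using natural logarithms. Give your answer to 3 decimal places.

Total N = 10+12+124+9+4+1 = 160, so the proportions are 0.0625, 0.075, 0.775, 0.05625, 0.025, 0.00625 (working shown to 5 dp, full precision carried).
Each pᵢ ln pᵢ term: 0.0625×(-2.77259)=-0.17329, 0.075×(-2.59027)=-0.19427, 0.775×(-0.25489)=-0.19754, 0.05625×(-2.87795)=-0.16188, 0.025×(-3.68888)=-0.09222, 0.00625×(-5.07517)=-0.03172.
Sum = -0.85092, so H' = 0.851.

0.851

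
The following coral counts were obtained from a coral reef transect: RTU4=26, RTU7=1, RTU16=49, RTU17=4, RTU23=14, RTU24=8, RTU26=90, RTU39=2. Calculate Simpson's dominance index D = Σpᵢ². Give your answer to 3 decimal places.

0.304

Total N = 26+1+49+4+14+8+90+2 = 194, so the proportions are 0.13402, 0.00515, 0.25258, 0.02062, 0.07216, 0.04124, 0.46392, 0.01031 (working shown to 5 dp, full precision carried).
D = 0.13402² + 0.00515² + 0.25258² + 0.02062² + 0.07216² + 0.04124² + 0.46392² + 0.01031² = 0.01796 + 0.00003 + 0.06380 + 0.00043 + 0.00521 + 0.00170 + 0.21522 + 0.00011 = 0.30444.
To 3 decimal places, D = 0.304.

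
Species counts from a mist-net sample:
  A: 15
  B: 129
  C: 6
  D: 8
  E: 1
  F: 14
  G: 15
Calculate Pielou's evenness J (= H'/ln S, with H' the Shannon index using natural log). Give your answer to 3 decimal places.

Total N = 15+129+6+8+1+14+15 = 188, so the proportions are 0.07979, 0.68617, 0.03191, 0.04255, 0.00532, 0.07447, 0.07979 (working shown to 5 dp, full precision carried).
H' = −Σ pᵢ ln pᵢ = −((-0.20173) + (-0.25843) + (-0.10994) + (-0.13434) + (-0.02785) + (-0.19342) + (-0.20173)) = 1.12745.
With S = 7 species, ln S = 1.94591, so J = 1.12745/1.94591 = 0.57940, i.e. 0.579 to 3 decimal places.

0.579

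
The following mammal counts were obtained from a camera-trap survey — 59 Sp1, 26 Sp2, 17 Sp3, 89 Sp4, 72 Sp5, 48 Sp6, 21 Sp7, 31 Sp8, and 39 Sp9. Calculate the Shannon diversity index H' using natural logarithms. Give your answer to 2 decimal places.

2.07

Total N = 59+26+17+89+72+48+21+31+39 = 402, so the proportions are 0.1468, 0.0647, 0.0423, 0.2214, 0.1791, 0.1194, 0.0522, 0.0771, 0.097 (working shown to 4 dp, full precision carried).
Each pᵢ ln pᵢ term: 0.1468×(-1.9189)=-0.2816, 0.0647×(-2.7384)=-0.1771, 0.0423×(-3.1632)=-0.1338, 0.2214×(-1.5078)=-0.3338, 0.1791×(-1.7198)=-0.3080, 0.1194×(-2.1253)=-0.2538, 0.0522×(-2.9519)=-0.1542, 0.0771×(-2.5625)=-0.1976, 0.097×(-2.3329)=-0.2263.
Sum = -2.0662, so H' = 2.07.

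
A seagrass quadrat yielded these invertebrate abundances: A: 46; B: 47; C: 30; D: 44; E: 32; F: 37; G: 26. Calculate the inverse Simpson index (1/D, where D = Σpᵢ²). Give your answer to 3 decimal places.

6.710

Total N = 46+47+30+44+32+37+26 = 262, so the proportions are 0.1755725, 0.1793893, 0.1145038, 0.1679389, 0.1221374, 0.1412214, 0.0992366 (working shown to 7 dp, full precision carried).
D = 0.1755725² + 0.1793893² + 0.1145038² + 0.1679389² + 0.1221374² + 0.1412214² + 0.0992366² = 0.0308257 + 0.0321805 + 0.0131111 + 0.0282035 + 0.0149175 + 0.0199435 + 0.0098479 = 0.1490298.
So 1/D = 6.71007, i.e. 6.710 to 3 decimal places.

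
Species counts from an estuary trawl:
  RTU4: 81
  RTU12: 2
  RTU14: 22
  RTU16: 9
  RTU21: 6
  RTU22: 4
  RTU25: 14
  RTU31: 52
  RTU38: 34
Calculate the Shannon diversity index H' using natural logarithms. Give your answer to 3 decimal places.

Total N = 81+2+22+9+6+4+14+52+34 = 224, so the proportions are 0.36161, 0.00893, 0.09821, 0.04018, 0.02679, 0.01786, 0.0625, 0.23214, 0.15179 (working shown to 5 dp, full precision carried).
Each pᵢ ln pᵢ term: 0.36161×(-1.01720)=-0.36783, 0.00893×(-4.71850)=-0.04213, 0.09821×(-2.32060)=-0.22792, 0.04018×(-3.21442)=-0.12915, 0.02679×(-3.61989)=-0.09696, 0.01786×(-4.02535)=-0.07188, 0.0625×(-2.77259)=-0.17329, 0.23214×(-1.46040)=-0.33902, 0.15179×(-1.88529)=-0.28616.
Sum = -1.73433, so H' = 1.734.

1.734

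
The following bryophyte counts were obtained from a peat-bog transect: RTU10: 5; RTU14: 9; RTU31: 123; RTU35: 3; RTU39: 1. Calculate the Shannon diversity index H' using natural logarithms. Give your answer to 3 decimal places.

0.530

Total N = 5+9+123+3+1 = 141, so the proportions are 0.03546, 0.06383, 0.87234, 0.02128, 0.00709 (working shown to 5 dp, full precision carried).
Each pᵢ ln pᵢ term: 0.03546×(-3.33932)=-0.11842, 0.06383×(-2.75154)=-0.17563, 0.87234×(-0.13658)=-0.11914, 0.02128×(-3.85015)=-0.08192, 0.00709×(-4.94876)=-0.03510.
Sum = -0.53020, so H' = 0.530.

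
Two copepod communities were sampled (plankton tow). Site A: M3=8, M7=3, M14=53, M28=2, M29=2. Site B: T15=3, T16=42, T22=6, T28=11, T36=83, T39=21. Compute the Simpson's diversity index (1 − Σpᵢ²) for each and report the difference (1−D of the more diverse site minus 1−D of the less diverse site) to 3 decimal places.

Site A: N=68, proportions 0.11765, 0.04412, 0.77941, 0.02941, 0.02941, giving 1−D = 0.37500 (working shown to 5 dp, full precision carried).
Site B: N=166, proportions 0.01807, 0.25301, 0.03614, 0.06627, 0.5, 0.12651, giving 1−D = 0.66396.
Difference = |0.37500 − 0.66396| = 0.28896, i.e. 0.289 to 3 decimal places.

0.289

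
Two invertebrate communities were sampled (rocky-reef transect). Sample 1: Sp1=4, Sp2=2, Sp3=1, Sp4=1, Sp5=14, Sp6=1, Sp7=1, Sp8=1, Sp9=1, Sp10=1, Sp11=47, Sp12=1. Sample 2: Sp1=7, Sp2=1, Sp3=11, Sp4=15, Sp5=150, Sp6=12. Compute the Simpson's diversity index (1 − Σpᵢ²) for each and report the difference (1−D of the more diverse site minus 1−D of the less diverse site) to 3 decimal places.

Sample 1: N=75, proportions 0.05333, 0.02667, 0.01333, 0.01333, 0.18667, 0.01333, 0.01333, 0.01333, 0.01333, 0.01333, 0.62667, 0.01333, giving 1−D = 0.56747 (working shown to 5 dp, full precision carried).
Sample 2: N=196, proportions 0.03571, 0.0051, 0.05612, 0.07653, 0.76531, 0.06122, giving 1−D = 0.40025.
Difference = |0.56747 − 0.40025| = 0.16722, i.e. 0.167 to 3 decimal places.

0.167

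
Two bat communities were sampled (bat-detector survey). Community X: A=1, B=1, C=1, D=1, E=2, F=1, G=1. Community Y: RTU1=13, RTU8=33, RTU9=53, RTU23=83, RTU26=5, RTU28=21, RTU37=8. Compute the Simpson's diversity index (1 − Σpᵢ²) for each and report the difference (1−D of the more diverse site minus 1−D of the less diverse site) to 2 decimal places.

Community X: N=8, proportions 0.125, 0.125, 0.125, 0.125, 0.25, 0.125, 0.125, giving 1−D = 0.84375 (working shown to 5 dp, full precision carried).
Community Y: N=216, proportions 0.06019, 0.15278, 0.24537, 0.38426, 0.02315, 0.09722, 0.03704, giving 1−D = 0.75382.
Difference = |0.84375 − 0.75382| = 0.08993, i.e. 0.09 to 2 decimal places.

0.09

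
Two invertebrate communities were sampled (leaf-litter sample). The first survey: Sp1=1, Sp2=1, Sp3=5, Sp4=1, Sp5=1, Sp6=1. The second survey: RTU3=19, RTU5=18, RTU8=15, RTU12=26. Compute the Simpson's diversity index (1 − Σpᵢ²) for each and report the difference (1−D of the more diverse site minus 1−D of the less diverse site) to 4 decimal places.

0.0393

The first survey: N=10, proportions 0.1, 0.1, 0.5, 0.1, 0.1, 0.1, giving 1−D = 0.700000 (working shown to 6 dp, full precision carried).
The second survey: N=78, proportions 0.24359, 0.230769, 0.192308, 0.333333, giving 1−D = 0.739316.
Difference = |0.700000 − 0.739316| = 0.039316, i.e. 0.0393 to 4 decimal places.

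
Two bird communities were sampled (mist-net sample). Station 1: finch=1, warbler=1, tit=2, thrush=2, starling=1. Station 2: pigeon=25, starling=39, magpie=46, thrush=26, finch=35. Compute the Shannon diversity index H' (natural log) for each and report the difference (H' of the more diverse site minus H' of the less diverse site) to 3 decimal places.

Station 1: N=7, proportions 0.14286, 0.14286, 0.28571, 0.28571, 0.14286, giving H' = 1.54983 (working shown to 5 dp, full precision carried).
Station 2: N=171, proportions 0.1462, 0.22807, 0.26901, 0.15205, 0.20468, giving H' = 1.58251.
Difference = |1.54983 − 1.58251| = 0.03268, i.e. 0.033 to 3 decimal places.

0.033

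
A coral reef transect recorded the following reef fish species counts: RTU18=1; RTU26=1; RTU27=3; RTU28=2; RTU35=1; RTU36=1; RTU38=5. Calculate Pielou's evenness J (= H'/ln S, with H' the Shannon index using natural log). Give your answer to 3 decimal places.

Total N = 1+1+3+2+1+1+5 = 14, so the proportions are 0.07143, 0.07143, 0.21429, 0.14286, 0.07143, 0.07143, 0.35714 (working shown to 5 dp, full precision carried).
H' = −Σ pᵢ ln pᵢ = −((-0.18850) + (-0.18850) + (-0.33010) + (-0.27799) + (-0.18850) + (-0.18850) + (-0.36772)) = 1.72982.
With S = 7 species, ln S = 1.94591, so J = 1.72982/1.94591 = 0.88895, i.e. 0.889 to 3 decimal places.

0.889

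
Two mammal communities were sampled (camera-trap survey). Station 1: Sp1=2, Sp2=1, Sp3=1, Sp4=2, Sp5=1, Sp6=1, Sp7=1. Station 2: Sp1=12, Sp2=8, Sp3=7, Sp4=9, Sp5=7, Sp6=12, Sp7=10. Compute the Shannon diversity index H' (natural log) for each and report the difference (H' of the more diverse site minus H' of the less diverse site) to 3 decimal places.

0.034

Station 1: N=9, proportions 0.22222, 0.11111, 0.11111, 0.22222, 0.11111, 0.11111, 0.11111, giving H' = 1.88916 (working shown to 5 dp, full precision carried).
Station 2: N=65, proportions 0.18462, 0.12308, 0.10769, 0.13846, 0.10769, 0.18462, 0.15385, giving H' = 1.92336.
Difference = |1.88916 − 1.92336| = 0.03420, i.e. 0.034 to 3 decimal places.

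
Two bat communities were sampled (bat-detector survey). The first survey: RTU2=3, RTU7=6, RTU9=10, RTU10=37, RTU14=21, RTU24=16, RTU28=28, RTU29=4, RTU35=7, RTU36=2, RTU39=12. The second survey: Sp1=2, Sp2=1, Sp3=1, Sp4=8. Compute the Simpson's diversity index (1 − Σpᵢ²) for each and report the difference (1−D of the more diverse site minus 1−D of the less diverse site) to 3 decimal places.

0.336

The first survey: N=146, proportions 0.02055, 0.0411, 0.06849, 0.25342, 0.14384, 0.10959, 0.19178, 0.0274, 0.04795, 0.0137, 0.08219, giving 1−D = 0.84950 (working shown to 5 dp, full precision carried).
The second survey: N=12, proportions 0.16667, 0.08333, 0.08333, 0.66667, giving 1−D = 0.51389.
Difference = |0.84950 − 0.51389| = 0.33561, i.e. 0.336 to 3 decimal places.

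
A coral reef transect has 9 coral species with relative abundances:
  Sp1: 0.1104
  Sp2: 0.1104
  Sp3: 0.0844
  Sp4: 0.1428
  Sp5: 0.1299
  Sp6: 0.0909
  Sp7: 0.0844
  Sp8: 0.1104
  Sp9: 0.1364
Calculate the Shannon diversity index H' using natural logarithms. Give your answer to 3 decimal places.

Each pᵢ ln pᵢ term (working shown to 5 dp, full precision carried): 0.1104×(-2.20365)=-0.24328, 0.1104×(-2.20365)=-0.24328, 0.0844×(-2.47219)=-0.20865, 0.1428×(-1.94631)=-0.27793, 0.1299×(-2.04099)=-0.26512, 0.0909×(-2.39800)=-0.21798, 0.0844×(-2.47219)=-0.20865, 0.1104×(-2.20365)=-0.24328, 0.1364×(-1.99216)=-0.27173.
Sum = -2.17992, so H' = 2.180.

2.180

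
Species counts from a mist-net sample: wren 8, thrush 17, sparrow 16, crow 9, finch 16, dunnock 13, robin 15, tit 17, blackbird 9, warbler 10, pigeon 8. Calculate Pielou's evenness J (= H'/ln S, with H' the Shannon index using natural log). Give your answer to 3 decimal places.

Total N = 8+17+16+9+16+13+15+17+9+10+8 = 138, so the proportions are 0.05797, 0.12319, 0.11594, 0.06522, 0.11594, 0.0942, 0.1087, 0.12319, 0.06522, 0.07246, 0.05797 (working shown to 5 dp, full precision carried).
H' = −Σ pᵢ ln pᵢ = −((-0.16509) + (-0.25796) + (-0.24982) + (-0.17805) + (-0.24982) + (-0.22254) + (-0.24122) + (-0.25796) + (-0.17805) + (-0.19019) + (-0.16509)) = 2.35577.
With S = 11 species, ln S = 2.39790, so J = 2.35577/2.39790 = 0.98243, i.e. 0.982 to 3 decimal places.

0.982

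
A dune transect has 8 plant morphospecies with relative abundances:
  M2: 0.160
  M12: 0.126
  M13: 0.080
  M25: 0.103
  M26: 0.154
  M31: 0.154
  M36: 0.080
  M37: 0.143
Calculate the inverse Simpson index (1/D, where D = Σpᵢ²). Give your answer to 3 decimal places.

7.532

D = 0.16² + 0.126² + 0.08² + 0.103² + 0.154² + 0.154² + 0.08² + 0.143² = 0.0256000 + 0.0158760 + 0.0064000 + 0.0106090 + 0.0237160 + 0.0237160 + 0.0064000 + 0.0204490 = 0.1327660 (working shown to 7 dp, full precision carried).
So 1/D = 7.53205, i.e. 7.532 to 3 decimal places.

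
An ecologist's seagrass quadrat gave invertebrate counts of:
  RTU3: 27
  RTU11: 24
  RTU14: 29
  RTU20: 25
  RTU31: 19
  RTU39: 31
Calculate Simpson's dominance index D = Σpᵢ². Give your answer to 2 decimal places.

0.17

Total N = 27+24+29+25+19+31 = 155, so the proportions are 0.1742, 0.1548, 0.1871, 0.1613, 0.1226, 0.2 (working shown to 4 dp, full precision carried).
D = 0.1742² + 0.1548² + 0.1871² + 0.1613² + 0.1226² + 0.2² = 0.0303 + 0.0240 + 0.0350 + 0.0260 + 0.0150 + 0.0400 = 0.1704.
To 2 decimal places, D = 0.17.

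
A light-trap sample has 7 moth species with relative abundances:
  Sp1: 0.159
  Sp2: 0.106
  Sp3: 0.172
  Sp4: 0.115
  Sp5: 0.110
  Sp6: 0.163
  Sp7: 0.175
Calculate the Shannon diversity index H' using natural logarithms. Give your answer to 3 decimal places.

Each pᵢ ln pᵢ term (working shown to 5 dp, full precision carried): 0.159×(-1.83885)=-0.29238, 0.106×(-2.24432)=-0.23790, 0.172×(-1.76026)=-0.30276, 0.115×(-2.16282)=-0.24872, 0.11×(-2.20727)=-0.24280, 0.163×(-1.81401)=-0.29568, 0.175×(-1.74297)=-0.30502.
Sum = -1.92527, so H' = 1.925.

1.925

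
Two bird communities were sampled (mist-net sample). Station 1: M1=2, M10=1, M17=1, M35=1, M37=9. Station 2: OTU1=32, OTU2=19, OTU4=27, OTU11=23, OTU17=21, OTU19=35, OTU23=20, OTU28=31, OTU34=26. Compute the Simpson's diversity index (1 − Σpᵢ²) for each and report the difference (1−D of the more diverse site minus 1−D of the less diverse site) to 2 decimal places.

0.33

Station 1: N=14, proportions 0.1429, 0.0714, 0.0714, 0.0714, 0.6429, giving 1−D = 0.5510 (working shown to 4 dp, full precision carried).
Station 2: N=234, proportions 0.1368, 0.0812, 0.1154, 0.0983, 0.0897, 0.1496, 0.0855, 0.1325, 0.1111, giving 1−D = 0.8841.
Difference = |0.5510 − 0.8841| = 0.3331, i.e. 0.33 to 2 decimal places.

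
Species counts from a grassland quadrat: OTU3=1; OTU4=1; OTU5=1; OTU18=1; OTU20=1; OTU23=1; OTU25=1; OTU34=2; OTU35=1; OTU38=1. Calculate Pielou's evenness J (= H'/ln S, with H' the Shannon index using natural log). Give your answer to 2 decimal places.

Total N = 1+1+1+1+1+1+1+2+1+1 = 11, so the proportions are 0.0909, 0.0909, 0.0909, 0.0909, 0.0909, 0.0909, 0.0909, 0.1818, 0.0909, 0.0909 (working shown to 4 dp, full precision carried).
H' = −Σ pᵢ ln pᵢ = −((-0.2180) + (-0.2180) + (-0.2180) + (-0.2180) + (-0.2180) + (-0.2180) + (-0.2180) + (-0.3100) + (-0.2180) + (-0.2180)) = 2.2719.
With S = 10 species, ln S = 2.3026, so J = 2.2719/2.3026 = 0.9867, i.e. 0.99 to 2 decimal places.

0.99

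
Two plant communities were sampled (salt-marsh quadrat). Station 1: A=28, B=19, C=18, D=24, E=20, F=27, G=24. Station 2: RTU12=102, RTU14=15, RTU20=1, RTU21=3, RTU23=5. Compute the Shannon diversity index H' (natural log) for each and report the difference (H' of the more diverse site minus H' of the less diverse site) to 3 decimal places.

1.253

Station 1: N=160, proportions 0.175, 0.11875, 0.1125, 0.15, 0.125, 0.16875, 0.15, giving H' = 1.933164 (working shown to 6 dp, full precision carried).
Station 2: N=126, proportions 0.809524, 0.119048, 0.007937, 0.02381, 0.039683, giving H' = 0.679845.
Difference = |1.933164 − 0.679845| = 1.253319, i.e. 1.253 to 3 decimal places.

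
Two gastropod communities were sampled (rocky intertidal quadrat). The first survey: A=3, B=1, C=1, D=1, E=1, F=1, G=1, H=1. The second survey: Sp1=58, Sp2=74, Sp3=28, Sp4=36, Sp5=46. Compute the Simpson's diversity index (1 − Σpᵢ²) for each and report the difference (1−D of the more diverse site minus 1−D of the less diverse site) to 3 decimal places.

The first survey: N=10, proportions 0.3, 0.1, 0.1, 0.1, 0.1, 0.1, 0.1, 0.1, giving 1−D = 0.84000 (working shown to 5 dp, full precision carried).
The second survey: N=242, proportions 0.23967, 0.30579, 0.1157, 0.14876, 0.19008, giving 1−D = 0.77741.
Difference = |0.84000 − 0.77741| = 0.06259, i.e. 0.063 to 3 decimal places.

0.063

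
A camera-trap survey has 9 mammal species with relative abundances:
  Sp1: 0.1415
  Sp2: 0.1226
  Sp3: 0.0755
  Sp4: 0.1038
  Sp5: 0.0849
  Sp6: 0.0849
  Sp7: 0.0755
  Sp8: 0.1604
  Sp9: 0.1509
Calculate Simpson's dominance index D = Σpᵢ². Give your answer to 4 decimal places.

0.1201

D = 0.1415² + 0.1226² + 0.0755² + 0.1038² + 0.0849² + 0.0849² + 0.0755² + 0.1604² + 0.1509² = 0.020022 + 0.015031 + 0.005700 + 0.010774 + 0.007208 + 0.007208 + 0.005700 + 0.025728 + 0.022771 = 0.120143 (working shown to 6 dp, full precision carried).
To 4 decimal places, D = 0.1201.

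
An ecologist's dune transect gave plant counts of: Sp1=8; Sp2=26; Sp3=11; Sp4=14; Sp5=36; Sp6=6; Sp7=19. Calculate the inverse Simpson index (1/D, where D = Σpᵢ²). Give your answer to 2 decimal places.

5.24

Total N = 8+26+11+14+36+6+19 = 120, so the proportions are 0.066667, 0.216667, 0.091667, 0.116667, 0.3, 0.05, 0.158333 (working shown to 6 dp, full precision carried).
D = 0.066667² + 0.216667² + 0.091667² + 0.116667² + 0.3² + 0.05² + 0.158333² = 0.004444 + 0.046944 + 0.008403 + 0.013611 + 0.090000 + 0.002500 + 0.025069 = 0.190972.
So 1/D = 5.2364, i.e. 5.24 to 2 decimal places.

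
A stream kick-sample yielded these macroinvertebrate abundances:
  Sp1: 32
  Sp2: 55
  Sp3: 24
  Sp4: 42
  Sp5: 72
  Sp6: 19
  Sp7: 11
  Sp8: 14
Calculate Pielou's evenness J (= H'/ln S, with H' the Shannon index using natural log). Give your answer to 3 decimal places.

Total N = 32+55+24+42+72+19+11+14 = 269, so the proportions are 0.11896, 0.20446, 0.08922, 0.15613, 0.26766, 0.07063, 0.04089, 0.05204 (working shown to 5 dp, full precision carried).
H' = −Σ pᵢ ln pᵢ = −((-0.25326) + (-0.32456) + (-0.21561) + (-0.28995) + (-0.35279) + (-0.18719) + (-0.13072) + (-0.15383)) = 1.90791.
With S = 8 species, ln S = 2.07944, so J = 1.90791/2.07944 = 0.91751, i.e. 0.918 to 3 decimal places.

0.918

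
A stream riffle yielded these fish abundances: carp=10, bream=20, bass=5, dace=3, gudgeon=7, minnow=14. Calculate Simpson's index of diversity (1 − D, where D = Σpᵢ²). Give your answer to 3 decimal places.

0.776

Total N = 10+20+5+3+7+14 = 59, so the proportions are 0.16949, 0.33898, 0.08475, 0.05085, 0.11864, 0.23729 (working shown to 5 dp, full precision carried).
D = 0.16949² + 0.33898² + 0.08475² + 0.05085² + 0.11864² + 0.23729² = 0.02873 + 0.11491 + 0.00718 + 0.00259 + 0.01408 + 0.05631 = 0.22379.
So 1 − D = 0.77621, i.e. 0.776 to 3 decimal places.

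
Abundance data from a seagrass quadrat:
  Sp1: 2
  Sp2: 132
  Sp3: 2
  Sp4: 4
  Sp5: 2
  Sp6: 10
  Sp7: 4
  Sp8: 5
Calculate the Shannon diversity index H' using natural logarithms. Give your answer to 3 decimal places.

0.790

Total N = 2+132+2+4+2+10+4+5 = 161, so the proportions are 0.01242, 0.81988, 0.01242, 0.02484, 0.01242, 0.06211, 0.02484, 0.03106 (working shown to 5 dp, full precision carried).
Each pᵢ ln pᵢ term: 0.01242×(-4.38826)=-0.05451, 0.81988×(-0.19860)=-0.16283, 0.01242×(-4.38826)=-0.05451, 0.02484×(-3.69511)=-0.09180, 0.01242×(-4.38826)=-0.05451, 0.06211×(-2.77882)=-0.17260, 0.02484×(-3.69511)=-0.09180, 0.03106×(-3.47197)=-0.10783.
Sum = -0.79040, so H' = 0.790.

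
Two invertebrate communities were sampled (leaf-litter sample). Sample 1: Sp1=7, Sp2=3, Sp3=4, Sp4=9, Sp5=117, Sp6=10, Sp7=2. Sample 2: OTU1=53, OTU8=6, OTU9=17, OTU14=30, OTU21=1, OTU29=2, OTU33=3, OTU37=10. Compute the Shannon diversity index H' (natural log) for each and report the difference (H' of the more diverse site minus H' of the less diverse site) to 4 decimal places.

0.6131

Sample 1: N=152, proportions 0.046053, 0.019737, 0.026316, 0.059211, 0.769737, 0.065789, 0.013158, giving H' = 0.919776 (working shown to 6 dp, full precision carried).
Sample 2: N=122, proportions 0.434426, 0.04918, 0.139344, 0.245902, 0.008197, 0.016393, 0.02459, 0.081967, giving H' = 1.532836.
Difference = |0.919776 − 1.532836| = 0.613060, i.e. 0.6131 to 4 decimal places.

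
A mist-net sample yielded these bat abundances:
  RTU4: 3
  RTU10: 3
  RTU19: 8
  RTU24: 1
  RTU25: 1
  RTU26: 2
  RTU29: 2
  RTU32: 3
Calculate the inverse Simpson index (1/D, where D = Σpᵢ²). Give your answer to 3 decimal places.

5.238

Total N = 3+3+8+1+1+2+2+3 = 23, so the proportions are 0.1304348, 0.1304348, 0.3478261, 0.0434783, 0.0434783, 0.0869565, 0.0869565, 0.1304348 (working shown to 7 dp, full precision carried).
D = 0.1304348² + 0.1304348² + 0.3478261² + 0.0434783² + 0.0434783² + 0.0869565² + 0.0869565² + 0.1304348² = 0.0170132 + 0.0170132 + 0.1209830 + 0.0018904 + 0.0018904 + 0.0075614 + 0.0075614 + 0.0170132 = 0.1909263.
So 1/D = 5.23762, i.e. 5.238 to 3 decimal places.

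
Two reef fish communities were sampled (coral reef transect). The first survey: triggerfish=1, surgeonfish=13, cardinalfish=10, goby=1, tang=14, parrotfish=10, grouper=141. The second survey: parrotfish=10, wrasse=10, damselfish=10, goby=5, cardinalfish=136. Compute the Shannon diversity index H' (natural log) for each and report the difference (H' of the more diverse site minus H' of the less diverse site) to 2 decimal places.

0.18

The first survey: N=190, proportions 0.0053, 0.0684, 0.0526, 0.0053, 0.0737, 0.0526, 0.7421, giving H' = 0.9622 (working shown to 4 dp, full precision carried).
The second survey: N=171, proportions 0.0585, 0.0585, 0.0585, 0.0292, 0.7953, giving H' = 0.7835.
Difference = |0.9622 − 0.7835| = 0.1787, i.e. 0.18 to 2 decimal places.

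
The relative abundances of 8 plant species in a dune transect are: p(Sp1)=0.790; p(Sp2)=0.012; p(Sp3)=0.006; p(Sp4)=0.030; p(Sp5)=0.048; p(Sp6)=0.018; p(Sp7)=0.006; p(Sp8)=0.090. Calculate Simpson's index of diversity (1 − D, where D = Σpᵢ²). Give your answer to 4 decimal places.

0.3641

D = 0.79² + 0.012² + 0.006² + 0.03² + 0.048² + 0.018² + 0.006² + 0.09² = 0.624100 + 0.000144 + 0.000036 + 0.000900 + 0.002304 + 0.000324 + 0.000036 + 0.008100 = 0.635944 (working shown to 6 dp, full precision carried).
So 1 − D = 0.364056, i.e. 0.3641 to 4 decimal places.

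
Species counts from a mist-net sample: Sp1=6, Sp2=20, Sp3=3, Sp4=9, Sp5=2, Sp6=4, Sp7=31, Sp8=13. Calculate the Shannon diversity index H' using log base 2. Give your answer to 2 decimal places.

Total N = 6+20+3+9+2+4+31+13 = 88, so the proportions are 0.0682, 0.2273, 0.0341, 0.1023, 0.0227, 0.0455, 0.3523, 0.1477 (working shown to 4 dp, full precision carried).
Each pᵢ log₂ pᵢ term: 0.0682×(-3.8745)=-0.2642, 0.2273×(-2.1375)=-0.4858, 0.0341×(-4.8745)=-0.1662, 0.1023×(-3.2895)=-0.3364, 0.0227×(-5.4594)=-0.1241, 0.0455×(-4.4594)=-0.2027, 0.3523×(-1.5052)=-0.5303, 0.1477×(-2.7590)=-0.4076.
Sum = -2.5172, so H' = 2.52.

2.52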